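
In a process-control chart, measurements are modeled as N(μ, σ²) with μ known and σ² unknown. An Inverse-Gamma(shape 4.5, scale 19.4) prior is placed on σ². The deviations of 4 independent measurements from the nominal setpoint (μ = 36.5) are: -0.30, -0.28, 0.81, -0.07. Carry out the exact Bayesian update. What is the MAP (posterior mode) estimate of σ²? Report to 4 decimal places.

With known mean μ and an Inverse-Gamma(α, β) prior on σ², the Normal likelihood is conjugate: posterior is Inv-Gamma(α + n/2, β + Σ(xᵢ−μ)²/2).
Σ(xᵢ−μ)² = (-0.30)² + (-0.28)² + (0.81)² + (-0.07)² = 0.8294.
Posterior: Inv-Gamma(4.5 + 4/2, 19.4 + 0.8294/2) = Inv-Gamma(6.50, 19.81470).
Mode = β/(α+1) = 19.81470/7.50 = 2.6420.

2.6420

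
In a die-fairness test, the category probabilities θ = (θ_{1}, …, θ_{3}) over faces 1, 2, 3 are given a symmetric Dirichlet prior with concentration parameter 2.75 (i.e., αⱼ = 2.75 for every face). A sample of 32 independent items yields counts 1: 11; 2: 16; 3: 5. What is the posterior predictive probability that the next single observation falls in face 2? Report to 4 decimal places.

The Dirichlet prior is conjugate to the Multinomial likelihood: each posterior αⱼ = prior αⱼ + observed count nⱼ.
Posterior concentration: (13.75, 18.75, 7.75), total = 40.25.
P(next = 2 | data) = α_{2}/Σα = 0.4658.

0.4658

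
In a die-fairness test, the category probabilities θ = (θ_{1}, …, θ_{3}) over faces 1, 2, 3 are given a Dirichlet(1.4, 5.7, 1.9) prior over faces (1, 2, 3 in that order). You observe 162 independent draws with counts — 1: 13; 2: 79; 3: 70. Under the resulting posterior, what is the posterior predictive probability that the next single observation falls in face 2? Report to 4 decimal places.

The Dirichlet prior is conjugate to the Multinomial likelihood: each posterior αⱼ = prior αⱼ + observed count nⱼ.
Posterior concentration: (14.4, 84.7, 71.9), total = 171.0.
P(next = 2 | data) = α_{2}/Σα = 0.4953.

0.4953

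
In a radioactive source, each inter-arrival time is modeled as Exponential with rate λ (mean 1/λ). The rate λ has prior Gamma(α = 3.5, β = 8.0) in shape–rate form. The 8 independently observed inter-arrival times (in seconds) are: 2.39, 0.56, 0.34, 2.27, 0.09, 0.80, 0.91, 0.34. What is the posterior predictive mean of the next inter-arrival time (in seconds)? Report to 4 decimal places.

1.4952

With a Gamma(shape α, rate β) prior on the exponential rate λ, the posterior after n observations with total T = Σxᵢ is Gamma(α+n, β+T).
Sum of observations T = 7.70 seconds; n = 8.
Posterior: Gamma(3.5+8, 8.0+7.70) = Gamma(11.5, 15.70).
The predictive distribution for the next observation is Lomax; its mean is β/(α−1) = 15.70/10.5 = 1.4952.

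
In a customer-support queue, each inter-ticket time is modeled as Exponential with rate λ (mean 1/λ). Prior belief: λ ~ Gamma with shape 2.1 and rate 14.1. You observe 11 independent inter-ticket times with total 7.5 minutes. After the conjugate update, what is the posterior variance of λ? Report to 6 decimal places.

With a Gamma(shape α, rate β) prior on the exponential rate λ, the posterior after n observations with total T = Σxᵢ is Gamma(α+n, β+T).
Posterior: Gamma(2.1+11, 14.1+7.5) = Gamma(13.1, 21.6).
Var = α/β² = 0.028078.

0.028078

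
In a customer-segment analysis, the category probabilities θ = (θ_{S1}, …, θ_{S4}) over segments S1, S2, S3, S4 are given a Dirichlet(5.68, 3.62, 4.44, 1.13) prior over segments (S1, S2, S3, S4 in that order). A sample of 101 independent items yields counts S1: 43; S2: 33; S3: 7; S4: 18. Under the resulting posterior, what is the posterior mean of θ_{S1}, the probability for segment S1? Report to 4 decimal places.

0.4201

The Dirichlet prior is conjugate to the Multinomial likelihood: each posterior αⱼ = prior αⱼ + observed count nⱼ.
Posterior concentration: (48.68, 36.62, 11.44, 19.13), total = 115.87.
E[θ_{S1}|data] = α_{S1}/Σα = 48.68/115.87 = 0.4201.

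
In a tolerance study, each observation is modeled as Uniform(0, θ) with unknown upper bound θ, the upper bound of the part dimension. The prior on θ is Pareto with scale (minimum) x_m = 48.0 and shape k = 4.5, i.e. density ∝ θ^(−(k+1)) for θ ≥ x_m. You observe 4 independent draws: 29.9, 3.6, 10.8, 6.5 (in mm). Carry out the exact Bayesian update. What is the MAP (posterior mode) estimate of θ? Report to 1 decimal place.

A Pareto(scale x_m, shape k) prior on the upper bound θ of Uniform(0, θ) is conjugate: posterior is Pareto(max(x_m, max xᵢ), k + n).
Sample maximum = 29.9; prior scale x_m = 48.0 → posterior scale = max = 48.0.
Posterior shape = 4.5 + 4 = 8.5.
The Pareto density is decreasing on [x_m, ∞), so the mode is x_m = 48.0.

48.0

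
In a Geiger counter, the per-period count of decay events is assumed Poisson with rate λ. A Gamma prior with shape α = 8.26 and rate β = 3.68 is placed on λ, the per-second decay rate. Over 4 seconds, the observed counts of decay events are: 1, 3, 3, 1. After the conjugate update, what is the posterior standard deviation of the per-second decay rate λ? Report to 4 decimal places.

0.5250

With a Gamma(shape α, rate β) prior, the Poisson likelihood is conjugate: the posterior is Gamma(α + ΣXᵢ, β + n).
Sum of counts S = 8 over n = 4 seconds.
Posterior: Gamma(α+S, β+n) = Gamma(8.26+8, 3.68+4) = Gamma(16.26, 7.68).
SD = √α/β = √16.26/7.68 = 0.5250.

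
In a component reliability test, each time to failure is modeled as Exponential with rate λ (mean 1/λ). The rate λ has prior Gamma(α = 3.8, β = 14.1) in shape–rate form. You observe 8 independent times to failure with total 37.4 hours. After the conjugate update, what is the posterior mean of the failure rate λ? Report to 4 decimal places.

With a Gamma(shape α, rate β) prior on the exponential rate λ, the posterior after n observations with total T = Σxᵢ is Gamma(α+n, β+T).
Posterior: Gamma(3.8+8, 14.1+37.4) = Gamma(11.8, 51.5).
Posterior mean of λ = α/β = 11.8/51.5 = 0.2291.

0.2291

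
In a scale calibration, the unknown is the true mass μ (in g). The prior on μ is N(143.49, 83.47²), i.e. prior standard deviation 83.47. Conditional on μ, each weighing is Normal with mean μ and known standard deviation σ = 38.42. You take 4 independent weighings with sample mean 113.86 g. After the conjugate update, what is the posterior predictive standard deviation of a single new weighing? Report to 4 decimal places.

For Normal data with known variance σ², a Normal(μ₀, σ₀²) prior on μ is conjugate. Posterior precision = 1/σ₀² + n/σ²; posterior mean is the precision-weighted average of μ₀ and x̄.
σ₀² = 83.47² = 6967.2409, σ² = 38.42² = 1476.0964; σ² + n·σ₀² = 1476.0964 + 4·6967.2409 = 29345.06.
Posterior precision = 1/σ₀² + n/σ² = 1/6967.2409 + 4/1476.0964 = (σ² + n·σ₀²)/(σ₀²σ²) = 29345.06/(6967.2409·1476.0964); posterior variance σₙ² = σ₀²σ²/(σ² + n·σ₀²) = 6967.2409·1476.0964/29345.06 = 350.461686.
Predictive variance for one new observation = σₙ² + σ² = 6967.2409·1476.0964/29345.06 + 1476.0964 = σ²·(σ₀² + 29345.06)/29345.06 = 1476.0964·36312.3009/29345.06 = 1826.558086; SD = √(1476.0964·36312.3009/29345.06) = 42.7383.

42.7383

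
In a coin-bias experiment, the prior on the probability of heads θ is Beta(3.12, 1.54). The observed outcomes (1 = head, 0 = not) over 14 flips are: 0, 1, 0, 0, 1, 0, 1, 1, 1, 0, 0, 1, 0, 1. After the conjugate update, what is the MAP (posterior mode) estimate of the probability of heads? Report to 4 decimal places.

The Beta prior is conjugate to a Binomial/Bernoulli likelihood; the update adds successes to α and failures to β.
Posterior: Beta(α+k, β+n−k) = Beta(3.12+7, 1.54+7) = Beta(10.12, 8.54).
Mode of Beta(a,b) for a,b>1 is (a−1)/(a+b−2) = 9.12/16.66 = 0.5474.

0.5474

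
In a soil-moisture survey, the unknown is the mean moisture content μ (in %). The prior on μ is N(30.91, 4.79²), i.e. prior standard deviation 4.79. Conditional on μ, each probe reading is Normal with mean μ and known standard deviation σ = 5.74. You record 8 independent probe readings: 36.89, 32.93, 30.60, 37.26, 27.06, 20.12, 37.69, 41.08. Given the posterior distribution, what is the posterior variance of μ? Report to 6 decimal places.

For Normal data with known variance σ², a Normal(μ₀, σ₀²) prior on μ is conjugate. Posterior precision = 1/σ₀² + n/σ²; posterior mean is the precision-weighted average of μ₀ and x̄.
σ₀² = 4.79² = 22.9441, σ² = 5.74² = 32.9476; σ² + n·σ₀² = 32.9476 + 8·22.9441 = 216.5004.
Posterior precision = 1/σ₀² + n/σ² = 1/22.9441 + 8/32.9476 = (σ² + n·σ₀²)/(σ₀²σ²) = 216.5004/(22.9441·32.9476); posterior variance σₙ² = σ₀²σ²/(σ² + n·σ₀²) = 22.9441·32.9476/216.5004 = 3.491693.

3.491693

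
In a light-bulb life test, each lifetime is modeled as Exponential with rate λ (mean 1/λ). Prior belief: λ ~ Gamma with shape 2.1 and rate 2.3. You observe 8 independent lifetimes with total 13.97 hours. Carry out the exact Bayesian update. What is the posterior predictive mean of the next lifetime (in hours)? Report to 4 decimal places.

With a Gamma(shape α, rate β) prior on the exponential rate λ, the posterior after n observations with total T = Σxᵢ is Gamma(α+n, β+T).
Posterior: Gamma(2.1+8, 2.3+13.97) = Gamma(10.1, 16.27).
The predictive distribution for the next observation is Lomax; its mean is β/(α−1) = 16.27/9.1 = 1.7879.

1.7879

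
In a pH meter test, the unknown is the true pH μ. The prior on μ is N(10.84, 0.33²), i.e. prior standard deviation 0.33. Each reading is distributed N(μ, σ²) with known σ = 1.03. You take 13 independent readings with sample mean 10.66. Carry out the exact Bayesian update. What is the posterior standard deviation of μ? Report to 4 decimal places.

For Normal data with known variance σ², a Normal(μ₀, σ₀²) prior on μ is conjugate. Posterior precision = 1/σ₀² + n/σ²; posterior mean is the precision-weighted average of μ₀ and x̄.
σ₀² = 0.33² = 0.1089, σ² = 1.03² = 1.0609; σ² + n·σ₀² = 1.0609 + 13·0.1089 = 2.4766.
Posterior precision = 1/σ₀² + n/σ² = 1/0.1089 + 13/1.0609 = (σ² + n·σ₀²)/(σ₀²σ²) = 2.4766/(0.1089·1.0609); posterior variance σₙ² = σ₀²σ²/(σ² + n·σ₀²) = 0.1089·1.0609/2.4766 = 0.046649.
Posterior SD = √σₙ² = √(0.1089·1.0609/2.4766) = 0.2160.

0.2160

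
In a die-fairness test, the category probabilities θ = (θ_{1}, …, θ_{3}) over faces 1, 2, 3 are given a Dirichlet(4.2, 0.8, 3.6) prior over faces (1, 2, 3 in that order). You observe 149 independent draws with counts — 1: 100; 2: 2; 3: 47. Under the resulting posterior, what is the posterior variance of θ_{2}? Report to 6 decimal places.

The Dirichlet prior is conjugate to the Multinomial likelihood: each posterior αⱼ = prior αⱼ + observed count nⱼ.
Posterior concentration: (104.2, 2.8, 50.6), total = 157.6.
Var[θ_j] = α_j(Σα−α_j)/((Σα)²(Σα+1)) = 2.8·154.8/(157.6²·158.6) = 0.000110.

0.000110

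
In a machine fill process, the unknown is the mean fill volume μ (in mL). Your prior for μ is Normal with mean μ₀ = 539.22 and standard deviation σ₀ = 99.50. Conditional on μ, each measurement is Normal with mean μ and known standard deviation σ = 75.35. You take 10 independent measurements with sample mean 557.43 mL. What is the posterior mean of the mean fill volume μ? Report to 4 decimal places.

556.4423

For Normal data with known variance σ², a Normal(μ₀, σ₀²) prior on μ is conjugate. Posterior precision = 1/σ₀² + n/σ²; posterior mean is the precision-weighted average of μ₀ and x̄.
n·x̄ = 10·557.43 = 5574.3.
σ₀² = 99.50² = 9900.25, σ² = 75.35² = 5677.6225; σ² + n·σ₀² = 5677.6225 + 10·9900.25 = 104680.1225.
Posterior mean = (μ₀/σ₀² + n·x̄/σ²)/(1/σ₀² + n/σ²) = (σ²·μ₀ + σ₀²·n·x̄)/(σ² + n·σ₀²) = (5677.6225·539.22 + 9900.25·5574.3)/104680.1225 = 58248451.17945/104680.1225 = 556.4423.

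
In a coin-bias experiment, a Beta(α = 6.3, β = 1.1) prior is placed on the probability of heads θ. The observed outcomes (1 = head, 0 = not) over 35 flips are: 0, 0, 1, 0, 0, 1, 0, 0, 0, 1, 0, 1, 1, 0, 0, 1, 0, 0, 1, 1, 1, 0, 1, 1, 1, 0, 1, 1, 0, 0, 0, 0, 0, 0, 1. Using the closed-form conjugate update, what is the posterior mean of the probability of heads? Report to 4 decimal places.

The Beta prior is conjugate to a Binomial/Bernoulli likelihood; the update adds successes to α and failures to β.
Posterior: Beta(α+k, β+n−k) = Beta(6.3+15, 1.1+20) = Beta(21.3, 21.1).
Posterior mean = α/(α+β) = 21.3/42.4 = 0.5024.

0.5024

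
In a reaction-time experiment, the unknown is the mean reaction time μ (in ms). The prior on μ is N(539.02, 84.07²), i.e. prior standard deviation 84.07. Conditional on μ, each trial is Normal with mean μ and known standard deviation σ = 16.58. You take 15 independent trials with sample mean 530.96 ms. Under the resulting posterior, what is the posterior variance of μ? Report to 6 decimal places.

18.279030

For Normal data with known variance σ², a Normal(μ₀, σ₀²) prior on μ is conjugate. Posterior precision = 1/σ₀² + n/σ²; posterior mean is the precision-weighted average of μ₀ and x̄.
σ₀² = 84.07² = 7067.7649, σ² = 16.58² = 274.8964; σ² + n·σ₀² = 274.8964 + 15·7067.7649 = 106291.3699.
Posterior precision = 1/σ₀² + n/σ² = 1/7067.7649 + 15/274.8964 = (σ² + n·σ₀²)/(σ₀²σ²) = 106291.3699/(7067.7649·274.8964); posterior variance σₙ² = σ₀²σ²/(σ² + n·σ₀²) = 7067.7649·274.8964/106291.3699 = 18.279030.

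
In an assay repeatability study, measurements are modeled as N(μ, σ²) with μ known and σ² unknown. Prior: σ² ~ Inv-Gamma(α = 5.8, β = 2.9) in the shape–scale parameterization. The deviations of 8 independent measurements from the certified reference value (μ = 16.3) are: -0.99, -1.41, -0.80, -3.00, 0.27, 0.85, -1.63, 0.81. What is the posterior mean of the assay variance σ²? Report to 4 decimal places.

With known mean μ and an Inverse-Gamma(α, β) prior on σ², the Normal likelihood is conjugate: posterior is Inv-Gamma(α + n/2, β + Σ(xᵢ−μ)²/2).
Σ(xᵢ−μ)² = (-0.99)² + (-1.41)² + (-0.80)² + (-3.00)² + (0.27)² + (0.85)² + (-1.63)² + (0.81)² = 16.7166.
Posterior: Inv-Gamma(5.8 + 8/2, 2.9 + 16.7166/2) = Inv-Gamma(9.80, 11.25830).
E[σ²|data] = β/(α−1) = 11.25830/8.80 = 1.2794.

1.2794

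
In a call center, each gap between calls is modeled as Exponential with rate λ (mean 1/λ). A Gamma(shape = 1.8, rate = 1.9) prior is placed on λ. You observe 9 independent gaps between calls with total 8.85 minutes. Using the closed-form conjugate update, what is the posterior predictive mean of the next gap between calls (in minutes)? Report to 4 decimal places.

1.0969

With a Gamma(shape α, rate β) prior on the exponential rate λ, the posterior after n observations with total T = Σxᵢ is Gamma(α+n, β+T).
Posterior: Gamma(1.8+9, 1.9+8.85) = Gamma(10.8, 10.75).
The predictive distribution for the next observation is Lomax; its mean is β/(α−1) = 10.75/9.8 = 1.0969.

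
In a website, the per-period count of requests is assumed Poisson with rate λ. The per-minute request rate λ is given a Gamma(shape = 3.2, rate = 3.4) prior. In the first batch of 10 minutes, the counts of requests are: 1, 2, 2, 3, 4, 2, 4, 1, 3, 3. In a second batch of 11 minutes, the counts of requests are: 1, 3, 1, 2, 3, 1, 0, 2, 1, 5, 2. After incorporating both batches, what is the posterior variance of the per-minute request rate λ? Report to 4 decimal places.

With a Gamma(shape α, rate β) prior, the Poisson likelihood is conjugate: the posterior is Gamma(α + ΣXᵢ, β + n).
Batch 1: sum of counts S = 25 over n = 10 minutes.
After batch 1: Gamma(α+S, β+n) = Gamma(3.2+25, 3.4+10) = Gamma(28.2, 13.4).
Batch 2: sum of counts S = 21 over n = 11 minutes.
After batch 2: Gamma(α+S, β+n) = Gamma(28.2+21, 13.4+11) = Gamma(49.2, 24.4).
Var = α/β² = 49.2/24.4² = 0.0826.

0.0826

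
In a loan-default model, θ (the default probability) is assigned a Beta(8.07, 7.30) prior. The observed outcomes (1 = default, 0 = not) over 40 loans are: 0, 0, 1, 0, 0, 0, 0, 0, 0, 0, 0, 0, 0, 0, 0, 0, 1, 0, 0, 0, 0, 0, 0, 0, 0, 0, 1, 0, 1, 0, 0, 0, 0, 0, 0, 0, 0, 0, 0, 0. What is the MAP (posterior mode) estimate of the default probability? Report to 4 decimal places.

0.2074

The Beta prior is conjugate to a Binomial/Bernoulli likelihood; the update adds successes to α and failures to β.
Posterior: Beta(α+k, β+n−k) = Beta(8.07+4, 7.30+36) = Beta(12.07, 43.30).
Mode of Beta(a,b) for a,b>1 is (a−1)/(a+b−2) = 11.07/53.37 = 0.2074.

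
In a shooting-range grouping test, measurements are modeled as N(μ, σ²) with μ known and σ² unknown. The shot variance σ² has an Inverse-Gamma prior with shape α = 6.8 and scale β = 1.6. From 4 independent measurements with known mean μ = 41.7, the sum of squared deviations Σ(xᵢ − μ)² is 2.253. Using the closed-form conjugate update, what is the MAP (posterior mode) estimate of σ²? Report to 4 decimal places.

0.2782

With known mean μ and an Inverse-Gamma(α, β) prior on σ², the Normal likelihood is conjugate: posterior is Inv-Gamma(α + n/2, β + Σ(xᵢ−μ)²/2).
Posterior: Inv-Gamma(6.8 + 4/2, 1.6 + 2.253/2) = Inv-Gamma(8.80, 2.7265).
Mode = β/(α+1) = 2.7265/9.80 = 0.2782.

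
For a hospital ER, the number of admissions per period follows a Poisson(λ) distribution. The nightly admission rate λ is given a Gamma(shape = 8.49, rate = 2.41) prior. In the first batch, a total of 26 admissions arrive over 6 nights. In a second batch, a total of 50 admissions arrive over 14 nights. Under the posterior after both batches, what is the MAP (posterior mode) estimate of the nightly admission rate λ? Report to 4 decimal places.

With a Gamma(shape α, rate β) prior, the Poisson likelihood is conjugate: the posterior is Gamma(α + ΣXᵢ, β + n).
After batch 1: Gamma(α+S, β+n) = Gamma(8.49+26, 2.41+6) = Gamma(34.49, 8.41).
After batch 2: Gamma(α+S, β+n) = Gamma(34.49+50, 8.41+14) = Gamma(84.49, 22.41).
Mode of Gamma(α,β) for α≥1 is (α−1)/β = 83.49/22.41 = 3.7256.

3.7256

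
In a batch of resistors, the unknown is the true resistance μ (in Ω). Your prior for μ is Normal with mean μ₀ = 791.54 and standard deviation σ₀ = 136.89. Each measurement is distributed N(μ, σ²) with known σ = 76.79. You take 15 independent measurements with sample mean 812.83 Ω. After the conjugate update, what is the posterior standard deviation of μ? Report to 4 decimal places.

19.6223

For Normal data with known variance σ², a Normal(μ₀, σ₀²) prior on μ is conjugate. Posterior precision = 1/σ₀² + n/σ²; posterior mean is the precision-weighted average of μ₀ and x̄.
σ₀² = 136.89² = 18738.8721, σ² = 76.79² = 5896.7041; σ² + n·σ₀² = 5896.7041 + 15·18738.8721 = 286979.7856.
Posterior precision = 1/σ₀² + n/σ² = 1/18738.8721 + 15/5896.7041 = (σ² + n·σ₀²)/(σ₀²σ²) = 286979.7856/(18738.8721·5896.7041); posterior variance σₙ² = σ₀²σ²/(σ² + n·σ₀²) = 18738.8721·5896.7041/286979.7856 = 385.036123.
Posterior SD = √σₙ² = √(18738.8721·5896.7041/286979.7856) = 19.6223.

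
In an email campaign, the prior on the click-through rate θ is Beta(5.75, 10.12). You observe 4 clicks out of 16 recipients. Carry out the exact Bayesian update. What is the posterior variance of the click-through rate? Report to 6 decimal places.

0.006460

The Beta prior is conjugate to a Binomial/Bernoulli likelihood; the update adds successes to α and failures to β.
Posterior: Beta(α+k, β+n−k) = Beta(5.75+4, 10.12+12) = Beta(9.75, 22.12).
Var = αβ/((α+β)²(α+β+1)) = 9.75·22.12/(31.87²·32.87) = 0.006460.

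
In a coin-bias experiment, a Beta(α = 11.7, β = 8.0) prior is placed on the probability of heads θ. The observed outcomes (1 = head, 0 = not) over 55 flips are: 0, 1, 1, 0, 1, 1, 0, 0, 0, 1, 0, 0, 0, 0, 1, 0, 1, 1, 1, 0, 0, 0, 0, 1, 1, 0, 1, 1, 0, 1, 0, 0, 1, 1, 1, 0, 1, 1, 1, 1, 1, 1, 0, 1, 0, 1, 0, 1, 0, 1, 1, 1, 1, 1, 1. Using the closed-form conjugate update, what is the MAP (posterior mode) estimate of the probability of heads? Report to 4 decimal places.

The Beta prior is conjugate to a Binomial/Bernoulli likelihood; the update adds successes to α and failures to β.
Posterior: Beta(α+k, β+n−k) = Beta(11.7+32, 8.0+23) = Beta(43.7, 31.0).
Mode of Beta(a,b) for a,b>1 is (a−1)/(a+b−2) = 42.7/72.7 = 0.5873.

0.5873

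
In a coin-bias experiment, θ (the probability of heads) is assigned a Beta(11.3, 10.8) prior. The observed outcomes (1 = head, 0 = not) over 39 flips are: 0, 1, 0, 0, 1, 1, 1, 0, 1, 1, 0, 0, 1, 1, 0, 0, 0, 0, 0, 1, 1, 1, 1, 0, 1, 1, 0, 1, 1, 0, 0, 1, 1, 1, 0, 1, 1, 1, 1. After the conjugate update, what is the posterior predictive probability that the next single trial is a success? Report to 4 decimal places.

0.5614

The Beta prior is conjugate to a Binomial/Bernoulli likelihood; the update adds successes to α and failures to β.
Posterior: Beta(α+k, β+n−k) = Beta(11.3+23, 10.8+16) = Beta(34.3, 26.8).
For a single future Bernoulli trial, P(success | data) = α/(α+β) = 0.5614.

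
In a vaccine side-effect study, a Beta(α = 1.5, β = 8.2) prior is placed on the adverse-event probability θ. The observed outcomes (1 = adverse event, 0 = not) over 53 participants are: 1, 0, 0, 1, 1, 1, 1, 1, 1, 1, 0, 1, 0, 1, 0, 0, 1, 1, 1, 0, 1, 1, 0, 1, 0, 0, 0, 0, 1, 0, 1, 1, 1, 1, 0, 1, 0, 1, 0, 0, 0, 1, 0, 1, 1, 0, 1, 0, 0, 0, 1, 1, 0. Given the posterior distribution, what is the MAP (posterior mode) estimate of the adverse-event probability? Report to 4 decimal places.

0.4860

The Beta prior is conjugate to a Binomial/Bernoulli likelihood; the update adds successes to α and failures to β.
Posterior: Beta(α+k, β+n−k) = Beta(1.5+29, 8.2+24) = Beta(30.5, 32.2).
Mode of Beta(a,b) for a,b>1 is (a−1)/(a+b−2) = 29.5/60.7 = 0.4860.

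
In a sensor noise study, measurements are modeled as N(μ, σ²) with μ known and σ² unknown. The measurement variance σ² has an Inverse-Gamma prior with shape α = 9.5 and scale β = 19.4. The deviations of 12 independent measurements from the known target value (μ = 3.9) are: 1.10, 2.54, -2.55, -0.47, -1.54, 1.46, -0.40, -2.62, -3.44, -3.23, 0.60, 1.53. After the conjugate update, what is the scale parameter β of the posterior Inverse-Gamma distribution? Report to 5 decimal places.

With known mean μ and an Inverse-Gamma(α, β) prior on σ², the Normal likelihood is conjugate: posterior is Inv-Gamma(α + n/2, β + Σ(xᵢ−μ)²/2).
Σ(xᵢ−μ)² = (1.10)² + (2.54)² + (-2.55)² + (-0.47)² + (-1.54)² + (1.46)² + (-0.40)² + (-2.62)² + (-3.44)² + (-3.23)² + (0.60)² + (1.53)² = 50.8800.
Posterior: Inv-Gamma(9.5 + 12/2, 19.4 + 50.8800/2) = Inv-Gamma(15.50, 44.84000).
Posterior β = 44.84000.

44.84000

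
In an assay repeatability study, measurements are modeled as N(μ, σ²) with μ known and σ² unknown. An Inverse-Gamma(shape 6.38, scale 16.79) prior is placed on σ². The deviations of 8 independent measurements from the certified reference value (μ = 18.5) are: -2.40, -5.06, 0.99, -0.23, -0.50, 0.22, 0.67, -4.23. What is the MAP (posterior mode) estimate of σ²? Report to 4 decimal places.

With known mean μ and an Inverse-Gamma(α, β) prior on σ², the Normal likelihood is conjugate: posterior is Inv-Gamma(α + n/2, β + Σ(xᵢ−μ)²/2).
Σ(xᵢ−μ)² = (-2.40)² + (-5.06)² + (0.99)² + (-0.23)² + (-0.50)² + (0.22)² + (0.67)² + (-4.23)² = 51.0368.
Posterior: Inv-Gamma(6.38 + 8/2, 16.79 + 51.0368/2) = Inv-Gamma(10.38, 42.30840).
Mode = β/(α+1) = 42.30840/11.38 = 3.7178.

3.7178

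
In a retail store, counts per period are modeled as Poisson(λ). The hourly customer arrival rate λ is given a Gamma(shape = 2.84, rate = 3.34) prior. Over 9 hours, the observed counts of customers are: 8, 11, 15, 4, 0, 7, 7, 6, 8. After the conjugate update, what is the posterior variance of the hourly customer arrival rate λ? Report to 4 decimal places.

With a Gamma(shape α, rate β) prior, the Poisson likelihood is conjugate: the posterior is Gamma(α + ΣXᵢ, β + n).
Sum of counts S = 66 over n = 9 hours.
Posterior: Gamma(α+S, β+n) = Gamma(2.84+66, 3.34+9) = Gamma(68.84, 12.34).
Var = α/β² = 68.84/12.34² = 0.4521.

0.4521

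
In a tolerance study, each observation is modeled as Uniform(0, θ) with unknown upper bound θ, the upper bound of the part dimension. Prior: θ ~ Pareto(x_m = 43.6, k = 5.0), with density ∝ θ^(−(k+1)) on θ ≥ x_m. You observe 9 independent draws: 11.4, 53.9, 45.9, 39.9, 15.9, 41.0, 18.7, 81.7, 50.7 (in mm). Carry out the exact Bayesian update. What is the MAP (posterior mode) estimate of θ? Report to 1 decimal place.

81.7

A Pareto(scale x_m, shape k) prior on the upper bound θ of Uniform(0, θ) is conjugate: posterior is Pareto(max(x_m, max xᵢ), k + n).
Sample maximum = 81.7; prior scale x_m = 43.6 → posterior scale = max = 81.7.
Posterior shape = 5.0 + 9 = 14.0.
The Pareto density is decreasing on [x_m, ∞), so the mode is x_m = 81.7.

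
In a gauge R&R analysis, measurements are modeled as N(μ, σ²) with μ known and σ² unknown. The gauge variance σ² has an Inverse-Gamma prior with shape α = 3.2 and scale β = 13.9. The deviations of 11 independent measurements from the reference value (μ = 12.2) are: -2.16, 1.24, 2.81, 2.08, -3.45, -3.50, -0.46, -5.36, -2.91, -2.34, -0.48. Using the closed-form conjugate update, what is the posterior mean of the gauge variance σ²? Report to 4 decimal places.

With known mean μ and an Inverse-Gamma(α, β) prior on σ², the Normal likelihood is conjugate: posterior is Inv-Gamma(α + n/2, β + Σ(xᵢ−μ)²/2).
Σ(xᵢ−μ)² = (-2.16)² + (1.24)² + (2.81)² + (2.08)² + (-3.45)² + (-3.50)² + (-0.46)² + (-5.36)² + (-2.91)² + (-2.34)² + (-0.48)² = 85.6935.
Posterior: Inv-Gamma(3.2 + 11/2, 13.9 + 85.6935/2) = Inv-Gamma(8.70, 56.74675).
E[σ²|data] = β/(α−1) = 56.74675/7.70 = 7.3697.

7.3697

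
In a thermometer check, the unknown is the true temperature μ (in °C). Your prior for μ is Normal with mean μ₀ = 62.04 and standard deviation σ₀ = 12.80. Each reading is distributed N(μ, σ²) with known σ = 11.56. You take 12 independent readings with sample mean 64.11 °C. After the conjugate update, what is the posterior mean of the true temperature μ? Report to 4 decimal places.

For Normal data with known variance σ², a Normal(μ₀, σ₀²) prior on μ is conjugate. Posterior precision = 1/σ₀² + n/σ²; posterior mean is the precision-weighted average of μ₀ and x̄.
n·x̄ = 12·64.11 = 769.32.
σ₀² = 12.80² = 163.84, σ² = 11.56² = 133.6336; σ² + n·σ₀² = 133.6336 + 12·163.84 = 2099.7136.
Posterior mean = (μ₀/σ₀² + n·x̄/σ²)/(1/σ₀² + n/σ²) = (σ²·μ₀ + σ₀²·n·x̄)/(σ² + n·σ₀²) = (133.6336·62.04 + 163.84·769.32)/2099.7136 = 134336.017344/2099.7136 = 63.9783.

63.9783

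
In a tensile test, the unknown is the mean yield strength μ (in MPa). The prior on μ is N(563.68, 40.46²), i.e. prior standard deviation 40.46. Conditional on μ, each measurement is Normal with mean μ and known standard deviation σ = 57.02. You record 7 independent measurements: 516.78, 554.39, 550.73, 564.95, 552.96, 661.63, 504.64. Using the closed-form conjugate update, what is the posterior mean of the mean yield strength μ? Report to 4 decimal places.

For Normal data with known variance σ², a Normal(μ₀, σ₀²) prior on μ is conjugate. Posterior precision = 1/σ₀² + n/σ²; posterior mean is the precision-weighted average of μ₀ and x̄.
Σxᵢ = 516.78 + 554.39 + 550.73 + 564.95 + 552.96 + 661.63 + 504.64 = 3906.08, so n·x̄ = 3906.08.
σ₀² = 40.46² = 1637.0116, σ² = 57.02² = 3251.2804; σ² + n·σ₀² = 3251.2804 + 7·1637.0116 = 14710.3616.
Posterior mean = (μ₀/σ₀² + n·x̄/σ²)/(1/σ₀² + n/σ²) = (σ²·μ₀ + σ₀²·n·x̄)/(σ² + n·σ₀²) = (3251.2804·563.68 + 1637.0116·3906.08)/14710.3616 = 8226980.0064/14710.3616 = 559.2643.

559.2643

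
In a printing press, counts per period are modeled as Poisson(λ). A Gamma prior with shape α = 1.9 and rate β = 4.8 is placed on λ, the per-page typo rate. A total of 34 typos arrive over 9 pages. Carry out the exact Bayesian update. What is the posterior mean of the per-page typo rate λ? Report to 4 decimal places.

2.6014

With a Gamma(shape α, rate β) prior, the Poisson likelihood is conjugate: the posterior is Gamma(α + ΣXᵢ, β + n).
Posterior: Gamma(α+S, β+n) = Gamma(1.9+34, 4.8+9) = Gamma(35.9, 13.8).
Posterior mean = α/β = 35.9/13.8 = 2.6014.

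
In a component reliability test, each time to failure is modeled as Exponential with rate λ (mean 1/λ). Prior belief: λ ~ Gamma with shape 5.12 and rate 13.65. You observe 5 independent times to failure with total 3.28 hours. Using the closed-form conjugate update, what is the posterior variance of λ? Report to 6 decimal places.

0.035307

With a Gamma(shape α, rate β) prior on the exponential rate λ, the posterior after n observations with total T = Σxᵢ is Gamma(α+n, β+T).
Posterior: Gamma(5.12+5, 13.65+3.28) = Gamma(10.12, 16.93).
Var = α/β² = 0.035307.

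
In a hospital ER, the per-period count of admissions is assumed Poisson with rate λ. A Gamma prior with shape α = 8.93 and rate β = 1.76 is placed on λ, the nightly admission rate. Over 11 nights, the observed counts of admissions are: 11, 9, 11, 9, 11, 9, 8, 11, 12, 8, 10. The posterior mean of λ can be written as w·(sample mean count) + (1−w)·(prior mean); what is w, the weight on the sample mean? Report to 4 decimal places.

With a Gamma(shape α, rate β) prior, the Poisson likelihood is conjugate: the posterior is Gamma(α + ΣXᵢ, β + n).
Posterior mean = (α₀+S)/(β₀+n) = [n/(β₀+n)]·(S/n) + [β₀/(β₀+n)]·(α₀/β₀), so only n and β₀ enter the weight.
Weight on data w = n/(β₀+n) = 11/(1.76+11) = 11/12.76 = 0.8621.

0.8621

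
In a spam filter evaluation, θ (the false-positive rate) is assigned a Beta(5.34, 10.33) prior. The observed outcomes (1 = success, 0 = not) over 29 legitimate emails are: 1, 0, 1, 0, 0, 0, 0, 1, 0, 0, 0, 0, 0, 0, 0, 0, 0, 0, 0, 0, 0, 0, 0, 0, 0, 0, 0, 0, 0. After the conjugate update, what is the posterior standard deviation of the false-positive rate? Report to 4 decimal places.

0.0577

The Beta prior is conjugate to a Binomial/Bernoulli likelihood; the update adds successes to α and failures to β.
Posterior: Beta(α+k, β+n−k) = Beta(5.34+3, 10.33+26) = Beta(8.34, 36.33).
Var = αβ/((α+β)²(α+β+1)) = 8.34·36.33/(44.67²·45.67) = 0.00332482; SD = √0.00332482 = 0.0577.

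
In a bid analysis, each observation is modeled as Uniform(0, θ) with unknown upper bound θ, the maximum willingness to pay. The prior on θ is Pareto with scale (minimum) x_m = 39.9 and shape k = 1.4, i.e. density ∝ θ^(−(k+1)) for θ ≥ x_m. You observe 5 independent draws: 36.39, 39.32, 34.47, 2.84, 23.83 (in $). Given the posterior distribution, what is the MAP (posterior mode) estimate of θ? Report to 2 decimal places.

A Pareto(scale x_m, shape k) prior on the upper bound θ of Uniform(0, θ) is conjugate: posterior is Pareto(max(x_m, max xᵢ), k + n).
Sample maximum = 39.32; prior scale x_m = 39.9 → posterior scale = max = 39.90.
Posterior shape = 1.4 + 5 = 6.4.
The Pareto density is decreasing on [x_m, ∞), so the mode is x_m = 39.90.

39.90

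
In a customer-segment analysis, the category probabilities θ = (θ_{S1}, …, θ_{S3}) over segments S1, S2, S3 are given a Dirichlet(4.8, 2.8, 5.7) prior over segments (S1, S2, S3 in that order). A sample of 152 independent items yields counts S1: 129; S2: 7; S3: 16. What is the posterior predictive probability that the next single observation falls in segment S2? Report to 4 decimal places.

0.0593

The Dirichlet prior is conjugate to the Multinomial likelihood: each posterior αⱼ = prior αⱼ + observed count nⱼ.
Posterior concentration: (133.8, 9.8, 21.7), total = 165.3.
P(next = S2 | data) = α_{S2}/Σα = 0.0593.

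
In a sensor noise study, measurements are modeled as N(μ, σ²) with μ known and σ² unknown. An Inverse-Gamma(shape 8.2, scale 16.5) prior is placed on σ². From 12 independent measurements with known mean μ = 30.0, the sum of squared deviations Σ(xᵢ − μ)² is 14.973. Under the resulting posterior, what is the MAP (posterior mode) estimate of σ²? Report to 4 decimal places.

1.5781

With known mean μ and an Inverse-Gamma(α, β) prior on σ², the Normal likelihood is conjugate: posterior is Inv-Gamma(α + n/2, β + Σ(xᵢ−μ)²/2).
Posterior: Inv-Gamma(8.2 + 12/2, 16.5 + 14.973/2) = Inv-Gamma(14.20, 23.9865).
Mode = β/(α+1) = 23.9865/15.20 = 1.5781.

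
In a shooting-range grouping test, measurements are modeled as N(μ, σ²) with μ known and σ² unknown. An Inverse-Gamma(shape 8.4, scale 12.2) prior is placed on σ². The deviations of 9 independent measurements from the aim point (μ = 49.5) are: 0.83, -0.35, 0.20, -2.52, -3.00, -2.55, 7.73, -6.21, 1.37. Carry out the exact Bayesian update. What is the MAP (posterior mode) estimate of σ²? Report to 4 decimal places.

5.2985

With known mean μ and an Inverse-Gamma(α, β) prior on σ², the Normal likelihood is conjugate: posterior is Inv-Gamma(α + n/2, β + Σ(xᵢ−μ)²/2).
Σ(xᵢ−μ)² = (0.83)² + (-0.35)² + (0.20)² + (-2.52)² + (-3.00)² + (-2.55)² + (7.73)² + (-6.21)² + (1.37)² = 122.8982.
Posterior: Inv-Gamma(8.4 + 9/2, 12.2 + 122.8982/2) = Inv-Gamma(12.90, 73.64910).
Mode = β/(α+1) = 73.64910/13.90 = 5.2985.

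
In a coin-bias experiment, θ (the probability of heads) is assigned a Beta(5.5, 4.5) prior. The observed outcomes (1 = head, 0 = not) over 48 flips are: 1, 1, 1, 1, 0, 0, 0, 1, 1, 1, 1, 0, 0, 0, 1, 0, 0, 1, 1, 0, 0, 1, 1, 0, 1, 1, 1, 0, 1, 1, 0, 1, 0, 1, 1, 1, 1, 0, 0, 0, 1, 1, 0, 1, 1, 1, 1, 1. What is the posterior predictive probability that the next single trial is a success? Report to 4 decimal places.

0.6121

The Beta prior is conjugate to a Binomial/Bernoulli likelihood; the update adds successes to α and failures to β.
Posterior: Beta(α+k, β+n−k) = Beta(5.5+30, 4.5+18) = Beta(35.5, 22.5).
For a single future Bernoulli trial, P(success | data) = α/(α+β) = 0.6121.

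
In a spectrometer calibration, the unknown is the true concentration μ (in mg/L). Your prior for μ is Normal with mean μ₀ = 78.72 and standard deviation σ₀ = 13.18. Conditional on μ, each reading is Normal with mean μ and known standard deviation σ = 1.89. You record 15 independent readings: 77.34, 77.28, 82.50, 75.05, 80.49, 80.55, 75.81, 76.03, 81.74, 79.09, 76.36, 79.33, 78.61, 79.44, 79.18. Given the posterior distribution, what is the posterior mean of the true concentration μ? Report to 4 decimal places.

78.5868

For Normal data with known variance σ², a Normal(μ₀, σ₀²) prior on μ is conjugate. Posterior precision = 1/σ₀² + n/σ²; posterior mean is the precision-weighted average of μ₀ and x̄.
Σxᵢ = 77.34 + 77.28 + 82.50 + 75.05 + 80.49 + 80.55 + 75.81 + 76.03 + 81.74 + 79.09 + 76.36 + 79.33 + 78.61 + 79.44 + 79.18 = 1178.8, so n·x̄ = 1178.8.
σ₀² = 13.18² = 173.7124, σ² = 1.89² = 3.5721; σ² + n·σ₀² = 3.5721 + 15·173.7124 = 2609.2581.
Posterior mean = (μ₀/σ₀² + n·x̄/σ²)/(1/σ₀² + n/σ²) = (σ²·μ₀ + σ₀²·n·x̄)/(σ² + n·σ₀²) = (3.5721·78.72 + 173.7124·1178.8)/2609.2581 = 205053.372832/2609.2581 = 78.5868.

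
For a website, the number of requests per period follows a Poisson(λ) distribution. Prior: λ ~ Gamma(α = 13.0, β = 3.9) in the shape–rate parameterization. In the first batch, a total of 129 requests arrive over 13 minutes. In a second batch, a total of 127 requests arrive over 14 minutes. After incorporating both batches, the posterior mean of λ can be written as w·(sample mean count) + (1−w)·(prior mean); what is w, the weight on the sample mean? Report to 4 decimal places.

With a Gamma(shape α, rate β) prior, the Poisson likelihood is conjugate: the posterior is Gamma(α + ΣXᵢ, β + n).
Total number of minutes: n = 13 + 14 = 27.
Posterior mean = (α₀+S)/(β₀+n) = [n/(β₀+n)]·(S/n) + [β₀/(β₀+n)]·(α₀/β₀), so only n and β₀ enter the weight.
Weight on data w = n/(β₀+n) = 27/(3.9+27) = 27/30.9 = 0.8738.

0.8738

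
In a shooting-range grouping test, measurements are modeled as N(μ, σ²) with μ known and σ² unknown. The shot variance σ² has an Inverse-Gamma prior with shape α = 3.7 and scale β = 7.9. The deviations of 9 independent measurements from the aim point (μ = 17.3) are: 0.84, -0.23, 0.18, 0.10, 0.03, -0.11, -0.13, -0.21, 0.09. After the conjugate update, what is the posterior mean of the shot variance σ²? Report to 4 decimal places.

With known mean μ and an Inverse-Gamma(α, β) prior on σ², the Normal likelihood is conjugate: posterior is Inv-Gamma(α + n/2, β + Σ(xᵢ−μ)²/2).
Σ(xᵢ−μ)² = (0.84)² + (-0.23)² + (0.18)² + (0.10)² + (0.03)² + (-0.11)² + (-0.13)² + (-0.21)² + (0.09)² = 0.8830.
Posterior: Inv-Gamma(3.7 + 9/2, 7.9 + 0.8830/2) = Inv-Gamma(8.20, 8.34150).
E[σ²|data] = β/(α−1) = 8.34150/7.20 = 1.1585.

1.1585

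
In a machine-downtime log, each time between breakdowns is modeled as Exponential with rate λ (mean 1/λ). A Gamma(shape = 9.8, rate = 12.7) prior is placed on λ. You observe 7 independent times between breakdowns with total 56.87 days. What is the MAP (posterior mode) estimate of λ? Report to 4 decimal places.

With a Gamma(shape α, rate β) prior on the exponential rate λ, the posterior after n observations with total T = Σxᵢ is Gamma(α+n, β+T).
Posterior: Gamma(9.8+7, 12.7+56.87) = Gamma(16.8, 69.57).
Mode = (α−1)/β = 0.2271.

0.2271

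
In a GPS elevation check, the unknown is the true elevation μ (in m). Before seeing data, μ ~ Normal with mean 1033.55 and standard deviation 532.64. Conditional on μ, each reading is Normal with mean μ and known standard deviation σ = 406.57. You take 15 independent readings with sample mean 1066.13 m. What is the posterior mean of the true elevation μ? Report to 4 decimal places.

For Normal data with known variance σ², a Normal(μ₀, σ₀²) prior on μ is conjugate. Posterior precision = 1/σ₀² + n/σ²; posterior mean is the precision-weighted average of μ₀ and x̄.
n·x̄ = 15·1066.13 = 15991.95.
σ₀² = 532.64² = 283705.3696, σ² = 406.57² = 165299.1649; σ² + n·σ₀² = 165299.1649 + 15·283705.3696 = 4420879.7089.
Posterior mean = (μ₀/σ₀² + n·x̄/σ²)/(1/σ₀² + n/σ²) = (σ²·μ₀ + σ₀²·n·x̄)/(σ² + n·σ₀²) = (165299.1649·1033.55 + 283705.3696·15991.95)/4420879.7089 = 4707847037.257115/4420879.7089 = 1064.9118.

1064.9118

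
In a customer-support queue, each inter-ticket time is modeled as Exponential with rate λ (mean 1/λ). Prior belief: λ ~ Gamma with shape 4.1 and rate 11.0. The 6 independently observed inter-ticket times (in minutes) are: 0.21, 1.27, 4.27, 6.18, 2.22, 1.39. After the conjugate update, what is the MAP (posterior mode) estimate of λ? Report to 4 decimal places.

0.3429

With a Gamma(shape α, rate β) prior on the exponential rate λ, the posterior after n observations with total T = Σxᵢ is Gamma(α+n, β+T).
Sum of observations T = 15.54 minutes; n = 6.
Posterior: Gamma(4.1+6, 11.0+15.54) = Gamma(10.1, 26.54).
Mode = (α−1)/β = 0.3429.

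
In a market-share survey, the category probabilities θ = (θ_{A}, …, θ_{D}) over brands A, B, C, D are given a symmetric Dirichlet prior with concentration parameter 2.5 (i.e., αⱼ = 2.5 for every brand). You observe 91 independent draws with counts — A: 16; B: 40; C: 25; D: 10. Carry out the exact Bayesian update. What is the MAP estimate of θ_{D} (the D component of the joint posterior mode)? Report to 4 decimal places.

The Dirichlet prior is conjugate to the Multinomial likelihood: each posterior αⱼ = prior αⱼ + observed count nⱼ.
Posterior concentration: (18.5, 42.5, 27.5, 12.5), total = 101.0.
Joint mode component: (α_{D}−1)/(Σα−K) = 11.5/97.0 = 0.1186.

0.1186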